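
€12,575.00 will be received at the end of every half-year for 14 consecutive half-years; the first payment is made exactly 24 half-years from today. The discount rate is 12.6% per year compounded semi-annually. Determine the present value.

€28,148.98

Ordinary annuity of 14 payments, first payment at period 24.
Periodic rate r = 0.126/2 per half-year; n is counted in half-years.
The ordinary-annuity PV formula values the stream one period before the first payment (period 23); discount that back 23 periods:
PV₀ = 12,575 × [1 − (1+r)^−14] / r × (1+r)^−23 = €28,148.98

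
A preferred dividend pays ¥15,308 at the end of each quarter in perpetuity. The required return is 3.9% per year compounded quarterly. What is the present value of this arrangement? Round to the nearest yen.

Periodic rate r = 0.039/4 per quarter.
Level perpetuity: PV = PMT / r = 15,308 / (0.039/4) = ¥1,570,051.

¥1,570,051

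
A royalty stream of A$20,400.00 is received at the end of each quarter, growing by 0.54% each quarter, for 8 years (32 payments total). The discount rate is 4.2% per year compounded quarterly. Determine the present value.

A$597,939.69

Periodic rate r = 0.042/4 per quarter; n is counted in quarters.
Growing ordinary annuity: PV = PMT₁ × [1 − ((1+g)/(1+r))^n] / (r − g) = 20,400 × [1 − ((1+0.0054)/(1+r))^32] / (r − 0.0054) = A$597,939.69.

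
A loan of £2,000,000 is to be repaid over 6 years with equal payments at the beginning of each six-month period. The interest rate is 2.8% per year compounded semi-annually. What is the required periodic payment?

Level annuity due; solve PV = PMT × [(1 − (1+r)^−n)/r] × (1+r) for PMT.
Periodic rate r = 0.028/2 per half-year; n is counted in half-years.
With n = 12: PMT = 2,000,000 / ([(1 − (1+r)^−n)/r] × (1+r)) = £179,703.88

£179,703.88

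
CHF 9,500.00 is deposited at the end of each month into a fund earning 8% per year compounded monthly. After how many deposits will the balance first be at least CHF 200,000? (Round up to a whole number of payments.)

Periodic rate r = 0.08/12 per month; n is counted in months.
Ordinary annuity FV: 200,000 = 9,500 × [((1+r)^n − 1)/r].
(1+r)^n = 1 + 200,000 × r / 9,500, so n = ln(1 + 200,000·r/9,500) / ln(1+r) = 19.77.
Round up to a whole number of payments: n = 20.

20 payments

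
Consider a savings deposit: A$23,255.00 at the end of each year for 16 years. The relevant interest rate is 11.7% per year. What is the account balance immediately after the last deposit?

This is an ordinary annuity: 16 deposits of A$23,255.00 at the end of each year.
Periodic rate r = 0.117 per year.
FV = PMT × [((1+r)^n − 1)/r] = 23,255 × [(1+r)^16 − 1] / r = A$968,536.00

A$968,536.00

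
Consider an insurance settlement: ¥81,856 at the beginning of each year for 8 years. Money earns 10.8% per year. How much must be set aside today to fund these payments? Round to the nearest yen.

¥470,083

This is an annuity due: 8 payments of ¥81,856 at the beginning of each year.
Periodic rate r = 0.108 per year.
PV = PMT × [(1 − (1+r)^−n)/r] × (1+r) = 81,856 × [1 − (1+r)^−8] / r × (1+r) = ¥470,083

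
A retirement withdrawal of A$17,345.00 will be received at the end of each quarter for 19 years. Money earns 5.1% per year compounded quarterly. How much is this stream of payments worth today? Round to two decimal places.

This is an ordinary annuity: 76 payments of A$17,345.00 at the end of each quarter.
Periodic rate r = 0.051/4 per quarter; n is counted in quarters.
PV = PMT × [(1 − (1+r)^−n)/r] = 17,345 × [1 − (1+r)^−76] / r = A$841,002.88

A$841,002.88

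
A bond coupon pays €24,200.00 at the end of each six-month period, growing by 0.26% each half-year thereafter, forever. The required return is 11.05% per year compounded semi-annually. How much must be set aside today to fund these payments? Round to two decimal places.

€459,639.13

Periodic rate r = 0.1105/2 per half-year.
Growing perpetuity (Gordon): PV = PMT₁ / (r − g) = 24,200 / (r − 0.0026) = €459,639.13.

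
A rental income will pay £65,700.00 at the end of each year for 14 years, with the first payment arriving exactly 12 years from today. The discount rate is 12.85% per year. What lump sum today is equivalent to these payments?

Ordinary annuity of 14 payments, first payment at period 12.
Periodic rate r = 0.1285 per year.
The ordinary-annuity PV formula values the stream one period before the first payment (period 11); discount that back 11 periods:
PV₀ = 65,700 × [1 − (1+r)^−14] / r × (1+r)^−11 = £110,356.79

£110,356.79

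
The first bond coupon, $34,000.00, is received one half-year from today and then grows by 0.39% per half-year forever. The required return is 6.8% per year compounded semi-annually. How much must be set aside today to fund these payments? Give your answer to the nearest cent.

Periodic rate r = 0.068/2 per half-year.
Growing perpetuity (Gordon): PV = PMT₁ / (r − g) = 34,000 / (r − 0.0039) = $1,129,568.11.

$1,129,568.11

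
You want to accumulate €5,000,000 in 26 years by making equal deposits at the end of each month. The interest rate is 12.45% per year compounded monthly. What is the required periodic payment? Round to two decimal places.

Level ordinary annuity; solve FV = PMT × [((1+r)^n − 1)/r] for PMT.
Periodic rate r = 0.1245/12 per month; n is counted in months.
With n = 312: PMT = 5,000,000 / ([((1+r)^n − 1)/r]) = €2,158.20

€2,158.20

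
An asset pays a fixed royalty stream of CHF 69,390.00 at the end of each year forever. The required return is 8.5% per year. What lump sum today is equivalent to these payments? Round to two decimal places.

CHF 816,352.94

Periodic rate r = 0.085 per year.
Level perpetuity: PV = PMT / r = 69,390 / (0.085) = CHF 816,352.94.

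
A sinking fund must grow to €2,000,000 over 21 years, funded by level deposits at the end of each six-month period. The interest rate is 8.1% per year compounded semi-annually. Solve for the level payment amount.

€18,843.00

Level ordinary annuity; solve FV = PMT × [((1+r)^n − 1)/r] for PMT.
Periodic rate r = 0.081/2 per half-year; n is counted in half-years.
With n = 42: PMT = 2,000,000 / ([((1+r)^n − 1)/r]) = €18,843.00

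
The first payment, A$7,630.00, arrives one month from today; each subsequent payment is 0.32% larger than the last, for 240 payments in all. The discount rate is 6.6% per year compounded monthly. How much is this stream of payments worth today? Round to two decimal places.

A$1,402,675.36

Periodic rate r = 0.066/12 per month; n is counted in months.
Growing ordinary annuity: PV = PMT₁ × [1 − ((1+g)/(1+r))^n] / (r − g) = 7,630 × [1 − ((1+0.0032)/(1+r))^240] / (r − 0.0032) = A$1,402,675.36.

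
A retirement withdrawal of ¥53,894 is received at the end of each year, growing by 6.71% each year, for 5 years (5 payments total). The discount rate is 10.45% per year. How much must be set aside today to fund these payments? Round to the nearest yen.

Periodic rate r = 0.1045 per year.
Growing ordinary annuity: PV = PMT₁ × [1 − ((1+g)/(1+r))^n] / (r − g) = 53,894 × [1 − ((1+0.0671)/(1+r))^5] / (r − 0.0671) = ¥228,002.

¥228,002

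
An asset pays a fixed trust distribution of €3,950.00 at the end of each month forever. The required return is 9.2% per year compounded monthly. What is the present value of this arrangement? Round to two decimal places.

Periodic rate r = 0.092/12 per month.
Level perpetuity: PV = PMT / r = 3,950 / (0.092/12) = €515,217.39.

€515,217.39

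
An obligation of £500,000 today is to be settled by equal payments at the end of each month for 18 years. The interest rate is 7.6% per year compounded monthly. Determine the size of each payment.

Level ordinary annuity; solve PV = PMT × [(1 − (1+r)^−n)/r] for PMT.
Periodic rate r = 0.076/12 per month; n is counted in months.
With n = 216: PMT = 500,000 / ([(1 − (1+r)^−n)/r]) = £4,254.65

£4,254.65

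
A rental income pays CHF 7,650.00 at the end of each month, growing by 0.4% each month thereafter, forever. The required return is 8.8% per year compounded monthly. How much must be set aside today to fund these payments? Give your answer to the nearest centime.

Periodic rate r = 0.088/12 per month.
Growing perpetuity (Gordon): PV = PMT₁ / (r − g) = 7,650 / (r − 0.004) = CHF 2,295,000.00.

CHF 2,295,000.00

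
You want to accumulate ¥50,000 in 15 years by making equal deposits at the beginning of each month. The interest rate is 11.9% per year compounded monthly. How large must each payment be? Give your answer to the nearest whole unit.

¥100

Level annuity due; solve FV = PMT × [((1+r)^n − 1)/r] × (1+r) for PMT.
Periodic rate r = 0.119/12 per month; n is counted in months.
With n = 180: PMT = 50,000 / ([((1+r)^n − 1)/r] × (1+r)) = ¥100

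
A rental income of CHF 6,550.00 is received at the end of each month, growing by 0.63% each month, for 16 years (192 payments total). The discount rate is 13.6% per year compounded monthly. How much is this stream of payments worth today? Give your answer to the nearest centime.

CHF 802,037.12

Periodic rate r = 0.136/12 per month; n is counted in months.
Growing ordinary annuity: PV = PMT₁ × [1 − ((1+g)/(1+r))^n] / (r − g) = 6,550 × [1 − ((1+0.0063)/(1+r))^192] / (r − 0.0063) = CHF 802,037.12.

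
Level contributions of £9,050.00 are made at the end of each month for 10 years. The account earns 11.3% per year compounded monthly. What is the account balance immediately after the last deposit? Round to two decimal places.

£1,998,367.04

This is an ordinary annuity: 120 deposits of £9,050.00 at the end of each month.
Periodic rate r = 0.113/12 per month; n is counted in months.
FV = PMT × [((1+r)^n − 1)/r] = 9,050 × [(1+r)^120 − 1] / r = £1,998,367.04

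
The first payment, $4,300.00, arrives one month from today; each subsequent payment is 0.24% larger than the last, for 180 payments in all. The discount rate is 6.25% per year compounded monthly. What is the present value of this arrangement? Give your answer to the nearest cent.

$605,786.49

Periodic rate r = 0.0625/12 per month; n is counted in months.
Growing ordinary annuity: PV = PMT₁ × [1 − ((1+g)/(1+r))^n] / (r − g) = 4,300 × [1 − ((1+0.0024)/(1+r))^180] / (r − 0.0024) = $605,786.49.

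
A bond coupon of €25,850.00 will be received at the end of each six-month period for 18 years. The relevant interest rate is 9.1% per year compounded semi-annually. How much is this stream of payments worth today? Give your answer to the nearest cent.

€453,637.58

This is an ordinary annuity: 36 payments of €25,850.00 at the end of each six-month period.
Periodic rate r = 0.091/2 per half-year; n is counted in half-years.
PV = PMT × [(1 − (1+r)^−n)/r] = 25,850 × [1 − (1+r)^−36] / r = €453,637.58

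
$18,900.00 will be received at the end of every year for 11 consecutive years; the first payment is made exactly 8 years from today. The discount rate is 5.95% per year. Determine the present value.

Ordinary annuity of 11 payments, first payment at period 8.
Periodic rate r = 0.0595 per year.
The ordinary-annuity PV formula values the stream one period before the first payment (period 7); discount that back 7 periods:
PV₀ = 18,900 × [1 − (1+r)^−11] / r × (1+r)^−7 = $99,717.49

$99,717.49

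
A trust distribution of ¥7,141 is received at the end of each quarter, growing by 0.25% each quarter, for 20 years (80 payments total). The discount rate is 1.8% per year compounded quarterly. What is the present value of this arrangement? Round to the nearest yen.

Periodic rate r = 0.018/4 per quarter; n is counted in quarters.
Growing ordinary annuity: PV = PMT₁ × [1 − ((1+g)/(1+r))^n] / (r − g) = 7,141 × [1 − ((1+0.0025)/(1+r))^80] / (r − 0.0025) = ¥526,222.

¥526,222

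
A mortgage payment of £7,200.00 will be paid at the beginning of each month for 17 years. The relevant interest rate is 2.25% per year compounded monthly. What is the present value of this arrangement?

This is an annuity due: 204 payments of £7,200.00 at the beginning of each month.
Periodic rate r = 0.0225/12 per month; n is counted in months.
PV = PMT × [(1 − (1+r)^−n)/r] × (1+r) = 7,200 × [1 − (1+r)^−204] / r × (1+r) = £1,221,877.47

£1,221,877.47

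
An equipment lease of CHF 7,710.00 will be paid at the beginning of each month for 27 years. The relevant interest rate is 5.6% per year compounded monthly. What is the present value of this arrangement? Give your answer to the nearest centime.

This is an annuity due: 324 payments of CHF 7,710.00 at the beginning of each month.
Periodic rate r = 0.056/12 per month; n is counted in months.
PV = PMT × [(1 − (1+r)^−n)/r] × (1+r) = 7,710 × [1 − (1+r)^−324] / r × (1+r) = CHF 1,292,618.10

CHF 1,292,618.10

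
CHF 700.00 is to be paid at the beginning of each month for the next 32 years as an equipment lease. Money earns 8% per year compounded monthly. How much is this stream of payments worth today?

This is an annuity due: 384 payments of CHF 700.00 at the beginning of each month.
Periodic rate r = 0.08/12 per month; n is counted in months.
PV = PMT × [(1 − (1+r)^−n)/r] × (1+r) = 700 × [1 − (1+r)^−384] / r × (1+r) = CHF 97,459.17

CHF 97,459.17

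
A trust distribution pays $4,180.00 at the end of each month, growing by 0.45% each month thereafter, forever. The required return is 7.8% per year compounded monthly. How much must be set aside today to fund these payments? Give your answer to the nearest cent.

Periodic rate r = 0.078/12 per month.
Growing perpetuity (Gordon): PV = PMT₁ / (r − g) = 4,180 / (r − 0.0045) = $2,090,000.00.

$2,090,000.00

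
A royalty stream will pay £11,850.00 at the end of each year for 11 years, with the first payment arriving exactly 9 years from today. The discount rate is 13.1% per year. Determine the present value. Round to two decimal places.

Ordinary annuity of 11 payments, first payment at period 9.
Periodic rate r = 0.131 per year.
The ordinary-annuity PV formula values the stream one period before the first payment (period 8); discount that back 8 periods:
PV₀ = 11,850 × [1 − (1+r)^−11] / r × (1+r)^−8 = £25,063.90

£25,063.90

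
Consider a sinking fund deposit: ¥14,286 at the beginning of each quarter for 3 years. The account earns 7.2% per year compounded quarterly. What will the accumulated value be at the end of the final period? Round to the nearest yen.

This is an annuity due: 12 deposits of ¥14,286 at the beginning of each quarter.
Periodic rate r = 0.072/4 per quarter; n is counted in quarters.
FV = PMT × [((1+r)^n − 1)/r] × (1+r) = 14,286 × [(1+r)^12 − 1] / r × (1+r) = ¥192,875

¥192,875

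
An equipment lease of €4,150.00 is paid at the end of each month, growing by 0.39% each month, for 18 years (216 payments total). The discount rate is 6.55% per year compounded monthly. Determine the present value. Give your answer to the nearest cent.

€758,145.31

Periodic rate r = 0.0655/12 per month; n is counted in months.
Growing ordinary annuity: PV = PMT₁ × [1 − ((1+g)/(1+r))^n] / (r − g) = 4,150 × [1 − ((1+0.0039)/(1+r))^216] / (r − 0.0039) = €758,145.31.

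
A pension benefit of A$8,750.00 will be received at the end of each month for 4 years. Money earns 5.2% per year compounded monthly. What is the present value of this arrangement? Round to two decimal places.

This is an ordinary annuity: 48 payments of A$8,750.00 at the end of each month.
Periodic rate r = 0.052/12 per month; n is counted in months.
PV = PMT × [(1 − (1+r)^−n)/r] = 8,750 × [1 − (1+r)^−48] / r = A$378,460.18

A$378,460.18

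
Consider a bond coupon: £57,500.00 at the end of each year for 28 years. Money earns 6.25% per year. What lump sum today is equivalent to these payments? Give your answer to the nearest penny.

This is an ordinary annuity: 28 payments of £57,500.00 at the end of each year.
Periodic rate r = 0.0625 per year.
PV = PMT × [(1 − (1+r)^−n)/r] = 57,500 × [1 − (1+r)^−28] / r = £751,508.68

£751,508.68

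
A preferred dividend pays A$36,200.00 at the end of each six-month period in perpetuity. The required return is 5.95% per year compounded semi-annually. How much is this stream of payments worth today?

Periodic rate r = 0.0595/2 per half-year.
Level perpetuity: PV = PMT / r = 36,200 / (0.0595/2) = A$1,216,806.72.

A$1,216,806.72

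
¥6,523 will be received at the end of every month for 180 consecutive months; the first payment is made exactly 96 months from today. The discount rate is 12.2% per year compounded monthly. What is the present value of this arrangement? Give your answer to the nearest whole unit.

Ordinary annuity of 180 payments, first payment at period 96.
Periodic rate r = 0.122/12 per month; n is counted in months.
The ordinary-annuity PV formula values the stream one period before the first payment (period 95); discount that back 95 periods:
PV₀ = 6,523 × [1 − (1+r)^−180] / r × (1+r)^−95 = ¥205,696

¥205,696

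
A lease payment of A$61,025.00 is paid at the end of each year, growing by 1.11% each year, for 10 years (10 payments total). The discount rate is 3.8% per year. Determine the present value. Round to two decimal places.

A$523,878.06

Periodic rate r = 0.038 per year.
Growing ordinary annuity: PV = PMT₁ × [1 − ((1+g)/(1+r))^n] / (r − g) = 61,025 × [1 − ((1+0.0111)/(1+r))^10] / (r − 0.0111) = A$523,878.06.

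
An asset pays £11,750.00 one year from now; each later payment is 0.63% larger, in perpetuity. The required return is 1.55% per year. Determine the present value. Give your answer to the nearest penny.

Periodic rate r = 0.0155 per year.
Growing perpetuity (Gordon): PV = PMT₁ / (r − g) = 11,750 / (r − 0.0063) = £1,277,173.91.

£1,277,173.91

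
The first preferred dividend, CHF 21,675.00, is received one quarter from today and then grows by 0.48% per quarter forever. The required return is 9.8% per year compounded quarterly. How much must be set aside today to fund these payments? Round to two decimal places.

Periodic rate r = 0.098/4 per quarter.
Growing perpetuity (Gordon): PV = PMT₁ / (r − g) = 21,675 / (r − 0.0048) = CHF 1,100,253.81.

CHF 1,100,253.81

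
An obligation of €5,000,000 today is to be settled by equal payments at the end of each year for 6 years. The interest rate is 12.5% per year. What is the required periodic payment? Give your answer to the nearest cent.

€1,233,398.91

Level ordinary annuity; solve PV = PMT × [(1 − (1+r)^−n)/r] for PMT.
Periodic rate r = 0.125 per year.
With n = 6: PMT = 5,000,000 / ([(1 − (1+r)^−n)/r]) = €1,233,398.91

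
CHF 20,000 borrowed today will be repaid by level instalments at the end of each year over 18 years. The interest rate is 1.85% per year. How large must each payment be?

CHF 1,316.51

Level ordinary annuity; solve PV = PMT × [(1 − (1+r)^−n)/r] for PMT.
Periodic rate r = 0.0185 per year.
With n = 18: PMT = 20,000 / ([(1 − (1+r)^−n)/r]) = CHF 1,316.51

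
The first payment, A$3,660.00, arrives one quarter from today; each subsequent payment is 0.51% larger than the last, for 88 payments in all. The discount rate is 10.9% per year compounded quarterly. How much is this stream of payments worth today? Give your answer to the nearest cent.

A$140,969.68

Periodic rate r = 0.109/4 per quarter; n is counted in quarters.
Growing ordinary annuity: PV = PMT₁ × [1 − ((1+g)/(1+r))^n] / (r − g) = 3,660 × [1 − ((1+0.0051)/(1+r))^88] / (r − 0.0051) = A$140,969.68.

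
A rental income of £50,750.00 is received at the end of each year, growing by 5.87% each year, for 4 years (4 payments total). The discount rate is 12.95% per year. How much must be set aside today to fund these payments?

Periodic rate r = 0.1295 per year.
Growing ordinary annuity: PV = PMT₁ × [1 − ((1+g)/(1+r))^n] / (r − g) = 50,750 × [1 − ((1+0.0587)/(1+r))^4] / (r − 0.0587) = £163,522.14.

£163,522.14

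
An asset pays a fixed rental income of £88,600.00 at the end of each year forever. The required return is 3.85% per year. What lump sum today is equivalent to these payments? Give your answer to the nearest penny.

£2,301,298.70

Periodic rate r = 0.0385 per year.
Level perpetuity: PV = PMT / r = 88,600 / (0.0385) = £2,301,298.70.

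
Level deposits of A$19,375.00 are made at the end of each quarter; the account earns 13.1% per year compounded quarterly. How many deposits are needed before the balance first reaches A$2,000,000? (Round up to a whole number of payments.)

46 payments

Periodic rate r = 0.131/4 per quarter; n is counted in quarters.
Ordinary annuity FV: 2,000,000 = 19,375 × [((1+r)^n − 1)/r].
(1+r)^n = 1 + 2,000,000 × r / 19,375, so n = ln(1 + 2,000,000·r/19,375) / ln(1+r) = 45.84.
Round up to a whole number of payments: n = 46.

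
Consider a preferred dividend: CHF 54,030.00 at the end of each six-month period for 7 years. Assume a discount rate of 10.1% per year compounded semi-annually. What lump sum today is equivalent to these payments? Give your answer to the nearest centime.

This is an ordinary annuity: 14 payments of CHF 54,030.00 at the end of each six-month period.
Periodic rate r = 0.101/2 per half-year; n is counted in half-years.
PV = PMT × [(1 − (1+r)^−n)/r] = 54,030 × [1 − (1+r)^−14] / r = CHF 533,117.94

CHF 533,117.94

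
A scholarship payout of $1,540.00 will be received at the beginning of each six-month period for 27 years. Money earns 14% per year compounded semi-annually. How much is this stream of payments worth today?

This is an annuity due: 54 payments of $1,540.00 at the beginning of each six-month period.
Periodic rate r = 0.14/2 per half-year; n is counted in half-years.
PV = PMT × [(1 − (1+r)^−n)/r] × (1+r) = 1,540 × [1 − (1+r)^−54] / r × (1+r) = $22,930.35

$22,930.35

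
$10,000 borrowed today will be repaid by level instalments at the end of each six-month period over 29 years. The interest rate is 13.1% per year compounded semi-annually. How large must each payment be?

$671.95

Level ordinary annuity; solve PV = PMT × [(1 − (1+r)^−n)/r] for PMT.
Periodic rate r = 0.131/2 per half-year; n is counted in half-years.
With n = 58: PMT = 10,000 / ([(1 − (1+r)^−n)/r]) = $671.95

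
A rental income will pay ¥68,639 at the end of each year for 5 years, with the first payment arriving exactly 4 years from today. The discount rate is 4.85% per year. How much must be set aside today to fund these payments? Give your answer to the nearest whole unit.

¥258,883

Ordinary annuity of 5 payments, first payment at period 4.
Periodic rate r = 0.0485 per year.
The ordinary-annuity PV formula values the stream one period before the first payment (period 3); discount that back 3 periods:
PV₀ = 68,639 × [1 − (1+r)^−5] / r × (1+r)^−3 = ¥258,883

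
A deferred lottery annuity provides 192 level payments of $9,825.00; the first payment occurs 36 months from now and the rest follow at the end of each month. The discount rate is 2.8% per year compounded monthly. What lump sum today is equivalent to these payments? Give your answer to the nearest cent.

Ordinary annuity of 192 payments, first payment at period 36.
Periodic rate r = 0.028/12 per month; n is counted in months.
The ordinary-annuity PV formula values the stream one period before the first payment (period 35); discount that back 35 periods:
PV₀ = 9,825 × [1 − (1+r)^−192] / r × (1+r)^−35 = $1,400,071.67

$1,400,071.67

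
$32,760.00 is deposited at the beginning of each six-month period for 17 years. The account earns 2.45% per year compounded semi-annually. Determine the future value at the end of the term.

This is an annuity due: 34 deposits of $32,760.00 at the beginning of each six-month period.
Periodic rate r = 0.0245/2 per half-year; n is counted in half-years.
FV = PMT × [((1+r)^n − 1)/r] × (1+r) = 32,760 × [(1+r)^34 − 1] / r × (1+r) = $1,388,203.11

$1,388,203.11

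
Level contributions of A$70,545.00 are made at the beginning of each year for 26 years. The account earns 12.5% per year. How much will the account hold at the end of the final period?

A$12,938,047.55

This is an annuity due: 26 deposits of A$70,545.00 at the beginning of each year.
Periodic rate r = 0.125 per year.
FV = PMT × [((1+r)^n − 1)/r] × (1+r) = 70,545 × [(1+r)^26 − 1] / r × (1+r) = A$12,938,047.55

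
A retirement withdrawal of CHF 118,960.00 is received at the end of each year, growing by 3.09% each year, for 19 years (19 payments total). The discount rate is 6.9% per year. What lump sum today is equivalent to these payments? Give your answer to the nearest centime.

Periodic rate r = 0.069 per year.
Growing ordinary annuity: PV = PMT₁ × [1 − ((1+g)/(1+r))^n] / (r − g) = 118,960 × [1 − ((1+0.0309)/(1+r))^19] / (r − 0.0309) = CHF 1,555,508.73.

CHF 1,555,508.73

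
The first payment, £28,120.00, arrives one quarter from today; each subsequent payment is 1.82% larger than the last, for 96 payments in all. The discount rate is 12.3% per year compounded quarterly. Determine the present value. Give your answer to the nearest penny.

Periodic rate r = 0.123/4 per quarter; n is counted in quarters.
Growing ordinary annuity: PV = PMT₁ × [1 − ((1+g)/(1+r))^n] / (r − g) = 28,120 × [1 − ((1+0.0182)/(1+r))^96] / (r − 0.0182) = £1,549,399.59.

£1,549,399.59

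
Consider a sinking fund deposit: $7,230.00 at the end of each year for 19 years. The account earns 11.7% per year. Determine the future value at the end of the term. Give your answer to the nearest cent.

This is an ordinary annuity: 19 deposits of $7,230.00 at the end of each year.
Periodic rate r = 0.117 per year.
FV = PMT × [((1+r)^n − 1)/r] = 7,230 × [(1+r)^19 − 1] / r = $443,986.38

$443,986.38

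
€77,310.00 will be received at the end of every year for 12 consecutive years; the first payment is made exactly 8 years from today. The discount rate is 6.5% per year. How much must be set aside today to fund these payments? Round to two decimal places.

Ordinary annuity of 12 payments, first payment at period 8.
Periodic rate r = 0.065 per year.
The ordinary-annuity PV formula values the stream one period before the first payment (period 7); discount that back 7 periods:
PV₀ = 77,310 × [1 − (1+r)^−12] / r × (1+r)^−7 = €405,892.22

€405,892.22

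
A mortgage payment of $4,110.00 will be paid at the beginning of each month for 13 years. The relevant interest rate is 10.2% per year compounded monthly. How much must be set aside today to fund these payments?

$357,425.32

This is an annuity due: 156 payments of $4,110.00 at the beginning of each month.
Periodic rate r = 0.102/12 per month; n is counted in months.
PV = PMT × [(1 − (1+r)^−n)/r] × (1+r) = 4,110 × [1 − (1+r)^−156] / r × (1+r) = $357,425.32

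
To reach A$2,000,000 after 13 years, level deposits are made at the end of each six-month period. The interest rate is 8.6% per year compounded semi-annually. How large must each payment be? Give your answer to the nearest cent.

Level ordinary annuity; solve FV = PMT × [((1+r)^n − 1)/r] for PMT.
Periodic rate r = 0.086/2 per half-year; n is counted in half-years.
With n = 26: PMT = 2,000,000 / ([((1+r)^n − 1)/r]) = A$43,257.85

A$43,257.85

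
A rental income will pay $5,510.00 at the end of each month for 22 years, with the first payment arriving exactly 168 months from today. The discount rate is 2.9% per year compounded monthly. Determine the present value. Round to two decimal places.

Ordinary annuity of 264 payments, first payment at period 168.
Periodic rate r = 0.029/12 per month; n is counted in months.
The ordinary-annuity PV formula values the stream one period before the first payment (period 167); discount that back 167 periods:
PV₀ = 5,510 × [1 − (1+r)^−264] / r × (1+r)^−167 = $717,991.25

$717,991.25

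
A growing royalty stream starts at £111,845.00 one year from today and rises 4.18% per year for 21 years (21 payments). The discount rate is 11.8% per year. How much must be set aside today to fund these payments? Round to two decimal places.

£1,134,466.93

Periodic rate r = 0.118 per year.
Growing ordinary annuity: PV = PMT₁ × [1 − ((1+g)/(1+r))^n] / (r − g) = 111,845 × [1 − ((1+0.0418)/(1+r))^21] / (r − 0.0418) = £1,134,466.93.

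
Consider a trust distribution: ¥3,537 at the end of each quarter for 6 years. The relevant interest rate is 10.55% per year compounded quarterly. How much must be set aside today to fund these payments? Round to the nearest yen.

¥62,309

This is an ordinary annuity: 24 payments of ¥3,537 at the end of each quarter.
Periodic rate r = 0.1055/4 per quarter; n is counted in quarters.
PV = PMT × [(1 − (1+r)^−n)/r] = 3,537 × [1 − (1+r)^−24] / r = ¥62,309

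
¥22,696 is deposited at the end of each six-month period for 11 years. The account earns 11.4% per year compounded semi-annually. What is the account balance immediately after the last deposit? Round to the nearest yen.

¥949,931

This is an ordinary annuity: 22 deposits of ¥22,696 at the end of each six-month period.
Periodic rate r = 0.114/2 per half-year; n is counted in half-years.
FV = PMT × [((1+r)^n − 1)/r] = 22,696 × [(1+r)^22 − 1] / r = ¥949,931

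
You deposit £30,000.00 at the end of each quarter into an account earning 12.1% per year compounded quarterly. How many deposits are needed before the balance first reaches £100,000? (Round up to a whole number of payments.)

Periodic rate r = 0.121/4 per quarter; n is counted in quarters.
Ordinary annuity FV: 100,000 = 30,000 × [((1+r)^n − 1)/r].
(1+r)^n = 1 + 100,000 × r / 30,000, so n = ln(1 + 100,000·r/30,000) / ln(1+r) = 3.22.
Round up to a whole number of payments: n = 4.

4 payments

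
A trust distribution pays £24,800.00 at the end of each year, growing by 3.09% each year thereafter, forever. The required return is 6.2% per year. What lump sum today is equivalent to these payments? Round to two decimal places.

£797,427.65

Periodic rate r = 0.062 per year.
Growing perpetuity (Gordon): PV = PMT₁ / (r − g) = 24,800 / (r − 0.0309) = £797,427.65.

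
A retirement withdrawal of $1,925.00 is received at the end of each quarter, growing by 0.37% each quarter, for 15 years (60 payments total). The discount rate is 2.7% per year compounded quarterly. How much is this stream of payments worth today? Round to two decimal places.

Periodic rate r = 0.027/4 per quarter; n is counted in quarters.
Growing ordinary annuity: PV = PMT₁ × [1 − ((1+g)/(1+r))^n] / (r − g) = 1,925 × [1 − ((1+0.0037)/(1+r))^60] / (r − 0.0037) = $105,047.85.

$105,047.85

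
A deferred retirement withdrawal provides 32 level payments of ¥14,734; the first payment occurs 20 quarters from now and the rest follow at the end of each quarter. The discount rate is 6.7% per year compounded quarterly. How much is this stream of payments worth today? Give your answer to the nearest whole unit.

¥264,523

Ordinary annuity of 32 payments, first payment at period 20.
Periodic rate r = 0.067/4 per quarter; n is counted in quarters.
The ordinary-annuity PV formula values the stream one period before the first payment (period 19); discount that back 19 periods:
PV₀ = 14,734 × [1 − (1+r)^−32] / r × (1+r)^−19 = ¥264,523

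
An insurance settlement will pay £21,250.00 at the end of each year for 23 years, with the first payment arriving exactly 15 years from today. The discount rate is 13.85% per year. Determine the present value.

£23,696.59

Ordinary annuity of 23 payments, first payment at period 15.
Periodic rate r = 0.1385 per year.
The ordinary-annuity PV formula values the stream one period before the first payment (period 14); discount that back 14 periods:
PV₀ = 21,250 × [1 − (1+r)^−23] / r × (1+r)^−14 = £23,696.59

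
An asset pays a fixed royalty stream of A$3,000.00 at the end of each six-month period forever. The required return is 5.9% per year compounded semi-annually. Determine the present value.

A$101,694.92

Periodic rate r = 0.059/2 per half-year.
Level perpetuity: PV = PMT / r = 3,000 / (0.059/2) = A$101,694.92.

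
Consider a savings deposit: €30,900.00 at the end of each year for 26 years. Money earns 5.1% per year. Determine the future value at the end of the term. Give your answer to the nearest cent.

This is an ordinary annuity: 26 deposits of €30,900.00 at the end of each year.
Periodic rate r = 0.051 per year.
FV = PMT × [((1+r)^n − 1)/r] = 30,900 × [(1+r)^26 − 1] / r = €1,602,421.96

€1,602,421.96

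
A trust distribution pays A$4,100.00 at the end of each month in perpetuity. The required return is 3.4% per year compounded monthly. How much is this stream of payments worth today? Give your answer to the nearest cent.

A$1,447,058.82

Periodic rate r = 0.034/12 per month.
Level perpetuity: PV = PMT / r = 4,100 / (0.034/12) = A$1,447,058.82.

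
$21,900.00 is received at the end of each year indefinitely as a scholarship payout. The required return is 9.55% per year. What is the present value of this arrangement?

$229,319.37

Periodic rate r = 0.0955 per year.
Level perpetuity: PV = PMT / r = 21,900 / (0.0955) = $229,319.37.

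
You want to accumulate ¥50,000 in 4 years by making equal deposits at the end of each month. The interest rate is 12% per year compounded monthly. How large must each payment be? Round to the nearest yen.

Level ordinary annuity; solve FV = PMT × [((1+r)^n − 1)/r] for PMT.
Periodic rate r = 0.12/12 per month; n is counted in months.
With n = 48: PMT = 50,000 / ([((1+r)^n − 1)/r]) = ¥817

¥817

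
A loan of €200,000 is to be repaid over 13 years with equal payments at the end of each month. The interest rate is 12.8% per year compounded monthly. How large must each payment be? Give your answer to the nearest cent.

Level ordinary annuity; solve PV = PMT × [(1 − (1+r)^−n)/r] for PMT.
Periodic rate r = 0.128/12 per month; n is counted in months.
With n = 156: PMT = 200,000 / ([(1 − (1+r)^−n)/r]) = €2,637.18

€2,637.18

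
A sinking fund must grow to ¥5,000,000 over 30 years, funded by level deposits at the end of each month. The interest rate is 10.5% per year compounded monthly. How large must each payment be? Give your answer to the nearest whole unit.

¥1,987

Level ordinary annuity; solve FV = PMT × [((1+r)^n − 1)/r] for PMT.
Periodic rate r = 0.105/12 per month; n is counted in months.
With n = 360: PMT = 5,000,000 / ([((1+r)^n − 1)/r]) = ¥1,987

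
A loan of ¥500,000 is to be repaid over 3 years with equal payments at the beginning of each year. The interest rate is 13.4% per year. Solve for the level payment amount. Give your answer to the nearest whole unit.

Level annuity due; solve PV = PMT × [(1 − (1+r)^−n)/r] × (1+r) for PMT.
Periodic rate r = 0.134 per year.
With n = 3: PMT = 500,000 / ([(1 − (1+r)^−n)/r] × (1+r)) = ¥188,008

¥188,008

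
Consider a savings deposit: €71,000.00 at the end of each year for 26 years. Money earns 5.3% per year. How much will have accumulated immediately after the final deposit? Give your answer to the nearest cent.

€3,790,410.02

This is an ordinary annuity: 26 deposits of €71,000.00 at the end of each year.
Periodic rate r = 0.053 per year.
FV = PMT × [((1+r)^n − 1)/r] = 71,000 × [(1+r)^26 − 1] / r = €3,790,410.02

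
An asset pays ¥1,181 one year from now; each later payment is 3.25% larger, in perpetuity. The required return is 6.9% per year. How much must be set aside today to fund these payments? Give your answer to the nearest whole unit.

¥32,356

Periodic rate r = 0.069 per year.
Growing perpetuity (Gordon): PV = PMT₁ / (r − g) = 1,181 / (r − 0.0325) = ¥32,356.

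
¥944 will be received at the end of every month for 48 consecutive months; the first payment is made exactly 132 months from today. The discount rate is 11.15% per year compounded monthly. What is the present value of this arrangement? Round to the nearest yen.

Ordinary annuity of 48 payments, first payment at period 132.
Periodic rate r = 0.1115/12 per month; n is counted in months.
The ordinary-annuity PV formula values the stream one period before the first payment (period 131); discount that back 131 periods:
PV₀ = 944 × [1 − (1+r)^−48] / r × (1+r)^−131 = ¥10,844

¥10,844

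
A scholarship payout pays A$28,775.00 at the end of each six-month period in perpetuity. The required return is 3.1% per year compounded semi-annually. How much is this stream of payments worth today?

A$1,856,451.61

Periodic rate r = 0.031/2 per half-year.
Level perpetuity: PV = PMT / r = 28,775 / (0.031/2) = A$1,856,451.61.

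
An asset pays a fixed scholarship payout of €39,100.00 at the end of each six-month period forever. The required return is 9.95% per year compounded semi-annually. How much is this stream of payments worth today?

Periodic rate r = 0.0995/2 per half-year.
Level perpetuity: PV = PMT / r = 39,100 / (0.0995/2) = €785,929.65.

€785,929.65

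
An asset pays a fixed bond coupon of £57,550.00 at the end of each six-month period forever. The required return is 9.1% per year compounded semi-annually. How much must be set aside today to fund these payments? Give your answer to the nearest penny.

£1,264,835.16

Periodic rate r = 0.091/2 per half-year.
Level perpetuity: PV = PMT / r = 57,550 / (0.091/2) = £1,264,835.16.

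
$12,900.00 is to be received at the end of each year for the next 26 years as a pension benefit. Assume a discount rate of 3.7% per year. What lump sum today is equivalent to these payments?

$213,085.91

This is an ordinary annuity: 26 payments of $12,900.00 at the end of each year.
Periodic rate r = 0.037 per year.
PV = PMT × [(1 − (1+r)^−n)/r] = 12,900 × [1 − (1+r)^−26] / r = $213,085.91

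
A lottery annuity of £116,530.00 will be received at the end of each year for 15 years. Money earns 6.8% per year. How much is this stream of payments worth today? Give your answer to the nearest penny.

This is an ordinary annuity: 15 payments of £116,530.00 at the end of each year.
Periodic rate r = 0.068 per year.
PV = PMT × [(1 − (1+r)^−n)/r] = 116,530 × [1 − (1+r)^−15] / r = £1,074,883.63

£1,074,883.63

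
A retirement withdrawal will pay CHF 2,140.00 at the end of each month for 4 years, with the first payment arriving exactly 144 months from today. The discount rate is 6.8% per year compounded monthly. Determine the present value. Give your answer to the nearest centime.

CHF 39,988.08

Ordinary annuity of 48 payments, first payment at period 144.
Periodic rate r = 0.068/12 per month; n is counted in months.
The ordinary-annuity PV formula values the stream one period before the first payment (period 143); discount that back 143 periods:
PV₀ = 2,140 × [1 − (1+r)^−48] / r × (1+r)^−143 = CHF 39,988.08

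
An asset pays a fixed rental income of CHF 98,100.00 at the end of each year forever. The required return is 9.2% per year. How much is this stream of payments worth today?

CHF 1,066,304.35

Periodic rate r = 0.092 per year.
Level perpetuity: PV = PMT / r = 98,100 / (0.092) = CHF 1,066,304.35.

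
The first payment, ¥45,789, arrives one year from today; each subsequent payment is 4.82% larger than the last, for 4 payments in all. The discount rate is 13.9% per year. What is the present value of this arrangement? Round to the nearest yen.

Periodic rate r = 0.139 per year.
Growing ordinary annuity: PV = PMT₁ × [1 − ((1+g)/(1+r))^n] / (r − g) = 45,789 × [1 − ((1+0.0482)/(1+r))^4] / (r − 0.0482) = ¥142,577.

¥142,577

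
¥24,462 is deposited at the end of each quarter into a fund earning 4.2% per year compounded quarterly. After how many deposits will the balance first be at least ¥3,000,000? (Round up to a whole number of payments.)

80 payments

Periodic rate r = 0.042/4 per quarter; n is counted in quarters.
Ordinary annuity FV: 3,000,000 = 24,462 × [((1+r)^n − 1)/r].
(1+r)^n = 1 + 3,000,000 × r / 24,462, so n = ln(1 + 3,000,000·r/24,462) / ln(1+r) = 79.23.
Round up to a whole number of payments: n = 80.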